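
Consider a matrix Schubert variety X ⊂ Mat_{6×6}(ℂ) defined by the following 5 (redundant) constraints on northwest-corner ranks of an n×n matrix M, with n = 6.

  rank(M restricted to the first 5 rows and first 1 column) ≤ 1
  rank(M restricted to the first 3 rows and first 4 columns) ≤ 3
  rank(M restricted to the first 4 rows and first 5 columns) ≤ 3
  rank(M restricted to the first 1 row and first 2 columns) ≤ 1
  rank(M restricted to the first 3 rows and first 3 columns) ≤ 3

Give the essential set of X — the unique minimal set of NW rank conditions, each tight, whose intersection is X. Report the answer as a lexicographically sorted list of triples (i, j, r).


Computing R[i][j] = min implied NW-rank bound (n=6, 5 conditions):

  R[1]: 1 1 1 1 1 1
  R[2]: 1 2 2 2 2 2
  R[3]: 1 2 3 3 3 3
  R[4]: 1 2 3 3 3 4
  R[5]: 1 2 3 4 4 5
  R[6]: 1 2 3 4 5 6

second differences of R give the permutation w = (1, 2, 3, 6, 4, 5).

D(w) has 2 cells with 1 SE-corner; essential set:

[(4, 5, 3)]


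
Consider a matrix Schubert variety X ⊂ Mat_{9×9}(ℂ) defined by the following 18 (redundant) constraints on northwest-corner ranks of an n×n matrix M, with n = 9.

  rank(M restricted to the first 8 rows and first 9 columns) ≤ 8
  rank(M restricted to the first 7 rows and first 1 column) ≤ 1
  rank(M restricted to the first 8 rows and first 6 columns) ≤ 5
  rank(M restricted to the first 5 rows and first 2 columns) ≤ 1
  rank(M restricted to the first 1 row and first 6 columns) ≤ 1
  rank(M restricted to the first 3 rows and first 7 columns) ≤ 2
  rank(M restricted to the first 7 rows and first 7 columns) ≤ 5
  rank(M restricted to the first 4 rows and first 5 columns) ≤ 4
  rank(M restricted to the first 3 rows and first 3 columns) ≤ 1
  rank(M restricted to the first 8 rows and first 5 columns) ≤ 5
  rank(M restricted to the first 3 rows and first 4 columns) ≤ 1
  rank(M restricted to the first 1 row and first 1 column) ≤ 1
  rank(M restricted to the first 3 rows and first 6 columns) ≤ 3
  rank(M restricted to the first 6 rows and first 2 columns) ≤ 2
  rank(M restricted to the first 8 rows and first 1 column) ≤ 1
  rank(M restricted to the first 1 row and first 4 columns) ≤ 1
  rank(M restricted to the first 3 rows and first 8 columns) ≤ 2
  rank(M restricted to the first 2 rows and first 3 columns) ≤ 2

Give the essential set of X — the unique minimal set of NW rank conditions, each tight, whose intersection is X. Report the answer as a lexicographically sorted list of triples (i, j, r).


Recovering R(i,j) via the rank-extension bound from the 18 conditions:

  i=1: 1 | 1 | 1 | 1 | 1 | 1 | 1 | 1 | 1
  i=2: 1 | 1 | 1 | 1 | 2 | 2 | 2 | 2 | 2
  i=3: 1 | 1 | 1 | 1 | 2 | 2 | 2 | 2 | 3
  i=4: 1 | 1 | 2 | 2 | 3 | 3 | 3 | 3 | 4
  i=5: 1 | 1 | 2 | 3 | 4 | 4 | 4 | 4 | 5
  i=6: 1 | 2 | 3 | 4 | 5 | 5 | 5 | 5 | 6
  i=7: 1 | 2 | 3 | 4 | 5 | 5 | 5 | 6 | 7
  i=8: 1 | 2 | 3 | 4 | 5 | 5 | 6 | 7 | 8
  i=9: 1 | 2 | 3 | 4 | 5 | 6 | 7 | 8 | 9

second differences of R give the permutation w = (1, 5, 9, 3, 4, 2, 8, 7, 6).

D(w) has 14 cells with 5 SE-corners; essential set:

[(3, 4, 1), (3, 8, 2), (5, 2, 1), (7, 7, 5), (8, 6, 5)]


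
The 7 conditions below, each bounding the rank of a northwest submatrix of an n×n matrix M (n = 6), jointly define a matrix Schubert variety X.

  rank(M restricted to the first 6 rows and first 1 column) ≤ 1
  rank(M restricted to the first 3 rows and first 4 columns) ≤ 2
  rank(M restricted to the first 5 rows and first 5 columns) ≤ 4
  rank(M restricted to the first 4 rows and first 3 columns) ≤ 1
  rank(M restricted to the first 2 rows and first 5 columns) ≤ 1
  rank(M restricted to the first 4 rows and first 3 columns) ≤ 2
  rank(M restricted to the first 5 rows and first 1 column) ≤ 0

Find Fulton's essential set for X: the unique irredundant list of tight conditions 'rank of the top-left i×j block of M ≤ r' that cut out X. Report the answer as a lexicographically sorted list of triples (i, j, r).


Reconstructing r_w from the 7 given conditions:

  i=1: 0 1 1 1 1 1
  i=2: 0 1 1 1 1 2
  i=3: 0 1 1 2 2 3
  i=4: 0 1 1 2 3 4
  i=5: 0 1 2 3 4 5
  i=6: 1 2 3 4 5 6

the unique w with this rank table is (2, 6, 4, 5, 3, 1).

Fulton essential set (3 of the 10 Rothe cells):

[(2, 5, 1), (4, 3, 1), (5, 1, 0)]


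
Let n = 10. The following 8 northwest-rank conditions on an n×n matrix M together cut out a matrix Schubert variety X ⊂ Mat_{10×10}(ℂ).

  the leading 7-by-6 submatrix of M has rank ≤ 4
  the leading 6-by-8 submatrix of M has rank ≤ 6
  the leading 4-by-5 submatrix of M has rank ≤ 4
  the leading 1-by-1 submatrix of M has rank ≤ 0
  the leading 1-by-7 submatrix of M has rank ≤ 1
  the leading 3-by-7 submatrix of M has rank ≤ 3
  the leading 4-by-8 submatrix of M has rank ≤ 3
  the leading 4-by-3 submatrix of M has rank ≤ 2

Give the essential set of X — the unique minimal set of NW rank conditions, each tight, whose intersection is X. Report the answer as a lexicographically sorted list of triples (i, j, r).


Propagating the 8 rank bounds to every northwest block:

  R[1]: 0 1 1 1 1 1 1 1 1 1
  R[2]: 1 2 2 2 2 2 2 2 2 2
  R[3]: 1 2 2 3 3 3 3 3 3 3
  R[4]: 1 2 2 3 3 3 3 3 4 4
  R[5]: 1 2 3 4 4 4 4 4 5 5
  R[6]: 1 2 3 4 4 4 5 5 6 6
  R[7]: 1 2 3 4 4 4 5 6 7 7
  R[8]: 1 2 3 4 5 5 6 7 8 8
  R[9]: 1 2 3 4 5 6 7 8 9 9
  R[10]: 1 2 3 4 5 6 7 8 9 10

so w = (2, 1, 4, 9, 3, 7, 8, 5, 6, 10).

D(w) has 11 cells with 4 SE-corners; essential set:

[(1, 1, 0), (4, 3, 2), (4, 8, 3), (7, 6, 4)]


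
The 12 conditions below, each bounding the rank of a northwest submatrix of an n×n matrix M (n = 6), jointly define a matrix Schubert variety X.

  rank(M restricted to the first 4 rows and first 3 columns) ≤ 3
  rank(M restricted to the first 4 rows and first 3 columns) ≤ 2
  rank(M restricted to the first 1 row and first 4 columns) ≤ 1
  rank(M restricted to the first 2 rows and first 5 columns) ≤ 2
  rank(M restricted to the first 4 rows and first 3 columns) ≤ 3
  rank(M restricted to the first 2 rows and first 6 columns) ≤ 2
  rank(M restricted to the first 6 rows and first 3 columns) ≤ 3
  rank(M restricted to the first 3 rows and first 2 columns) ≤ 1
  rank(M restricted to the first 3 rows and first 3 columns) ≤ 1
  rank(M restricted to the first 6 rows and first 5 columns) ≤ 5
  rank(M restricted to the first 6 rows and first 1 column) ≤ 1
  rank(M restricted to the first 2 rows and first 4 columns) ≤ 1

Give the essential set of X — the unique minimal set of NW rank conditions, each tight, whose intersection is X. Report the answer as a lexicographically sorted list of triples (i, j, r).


The tightest implied rank at each (i,j), from the 12 conditions:

  R[1]: 1, 1, 1, 1, 1, 1
  R[2]: 1, 1, 1, 1, 2, 2
  R[3]: 1, 1, 1, 2, 3, 3
  R[4]: 1, 2, 2, 3, 4, 4
  R[5]: 1, 2, 3, 4, 5, 5
  R[6]: 1, 2, 3, 4, 5, 6

so w = (1, 5, 4, 2, 3, 6).

Fulton essential set (2 of the 5 Rothe cells):

[(2, 4, 1), (3, 3, 1)]


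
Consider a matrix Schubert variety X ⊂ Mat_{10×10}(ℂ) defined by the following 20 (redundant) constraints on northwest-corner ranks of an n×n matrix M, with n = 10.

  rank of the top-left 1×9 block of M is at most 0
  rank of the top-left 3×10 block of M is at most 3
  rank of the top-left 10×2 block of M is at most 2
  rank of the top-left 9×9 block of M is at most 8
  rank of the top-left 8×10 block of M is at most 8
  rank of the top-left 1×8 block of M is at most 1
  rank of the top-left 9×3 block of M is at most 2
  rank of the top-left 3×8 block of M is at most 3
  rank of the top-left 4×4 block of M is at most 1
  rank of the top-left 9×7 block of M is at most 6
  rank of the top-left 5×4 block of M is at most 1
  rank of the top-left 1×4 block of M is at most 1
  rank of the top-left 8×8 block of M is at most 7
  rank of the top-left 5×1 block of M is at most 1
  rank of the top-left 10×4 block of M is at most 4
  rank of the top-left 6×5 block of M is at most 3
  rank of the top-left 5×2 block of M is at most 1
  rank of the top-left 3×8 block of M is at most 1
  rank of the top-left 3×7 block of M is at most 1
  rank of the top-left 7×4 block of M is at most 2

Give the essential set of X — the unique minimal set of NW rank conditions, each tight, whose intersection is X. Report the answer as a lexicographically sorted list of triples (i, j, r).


Reconstructing r_w from the 20 given conditions:

  i=1: 0 | 0 | 0 | 0 | 0 | 0 | 0 | 0 | 0 | 1
  i=2: 1 | 1 | 1 | 1 | 1 | 1 | 1 | 1 | 1 | 2
  i=3: 1 | 1 | 1 | 1 | 1 | 1 | 1 | 1 | 2 | 3
  i=4: 1 | 1 | 1 | 1 | 2 | 2 | 2 | 2 | 3 | 4
  i=5: 1 | 1 | 1 | 1 | 2 | 3 | 3 | 3 | 4 | 5
  i=6: 1 | 2 | 2 | 2 | 3 | 4 | 4 | 4 | 5 | 6
  i=7: 1 | 2 | 2 | 2 | 3 | 4 | 5 | 5 | 6 | 7
  i=8: 1 | 2 | 2 | 3 | 4 | 5 | 6 | 6 | 7 | 8
  i=9: 1 | 2 | 2 | 3 | 4 | 5 | 6 | 7 | 8 | 9
  i=10: 1 | 2 | 3 | 4 | 5 | 6 | 7 | 8 | 9 | 10

so w = (10, 1, 9, 5, 6, 2, 7, 4, 8, 3).

Fulton essential set (5 of the 26 Rothe cells):

[(1, 9, 0), (3, 8, 1), (5, 4, 1), (7, 4, 2), (9, 3, 2)]


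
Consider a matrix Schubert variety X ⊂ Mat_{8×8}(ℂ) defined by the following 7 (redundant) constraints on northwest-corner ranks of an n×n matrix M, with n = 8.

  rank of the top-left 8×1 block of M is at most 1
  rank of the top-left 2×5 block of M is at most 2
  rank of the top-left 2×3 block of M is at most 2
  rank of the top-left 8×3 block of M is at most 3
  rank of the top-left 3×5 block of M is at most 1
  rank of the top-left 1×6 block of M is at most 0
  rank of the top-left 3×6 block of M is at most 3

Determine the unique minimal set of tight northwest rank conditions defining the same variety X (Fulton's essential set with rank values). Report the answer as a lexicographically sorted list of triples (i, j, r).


The tightest implied rank at each (i,j), from the 7 conditions:

  0, 0, 0, 0, 0, 0, 1, 1
  1, 1, 1, 1, 1, 1, 2, 2
  1, 1, 1, 1, 1, 2, 3, 3
  1, 2, 2, 2, 2, 3, 4, 4
  1, 2, 3, 3, 3, 4, 5, 5
  1, 2, 3, 4, 4, 5, 6, 6
  1, 2, 3, 4, 5, 6, 7, 7
  1, 2, 3, 4, 5, 6, 7, 8

second differences of R give the permutation w = (7, 1, 6, 2, 3, 4, 5, 8).

2 SE-corners of the 10-cell Rothe diagram give Ess(w):

[(1, 6, 0), (3, 5, 1)]


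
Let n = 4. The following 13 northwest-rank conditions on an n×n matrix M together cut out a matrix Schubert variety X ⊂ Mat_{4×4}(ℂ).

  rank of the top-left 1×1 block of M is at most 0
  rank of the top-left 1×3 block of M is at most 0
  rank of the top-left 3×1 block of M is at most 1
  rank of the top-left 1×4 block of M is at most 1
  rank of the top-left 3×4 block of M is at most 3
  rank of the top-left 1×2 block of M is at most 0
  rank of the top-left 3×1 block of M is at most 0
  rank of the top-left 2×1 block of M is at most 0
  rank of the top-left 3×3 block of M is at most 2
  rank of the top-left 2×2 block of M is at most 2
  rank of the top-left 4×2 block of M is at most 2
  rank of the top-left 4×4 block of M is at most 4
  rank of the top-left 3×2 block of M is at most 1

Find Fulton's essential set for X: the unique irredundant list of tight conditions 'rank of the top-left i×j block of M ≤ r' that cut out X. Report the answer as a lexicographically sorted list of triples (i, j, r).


Computing R[i][j] = min implied NW-rank bound (n=4, 13 conditions):

  i=1: 0, 0, 0, 1
  i=2: 0, 1, 1, 2
  i=3: 0, 1, 2, 3
  i=4: 1, 2, 3, 4

hence w(1..4) = (4, 2, 3, 1).

D(w) has 5 cells with 2 SE-corners; essential set:

[(1, 3, 0), (3, 1, 0)]


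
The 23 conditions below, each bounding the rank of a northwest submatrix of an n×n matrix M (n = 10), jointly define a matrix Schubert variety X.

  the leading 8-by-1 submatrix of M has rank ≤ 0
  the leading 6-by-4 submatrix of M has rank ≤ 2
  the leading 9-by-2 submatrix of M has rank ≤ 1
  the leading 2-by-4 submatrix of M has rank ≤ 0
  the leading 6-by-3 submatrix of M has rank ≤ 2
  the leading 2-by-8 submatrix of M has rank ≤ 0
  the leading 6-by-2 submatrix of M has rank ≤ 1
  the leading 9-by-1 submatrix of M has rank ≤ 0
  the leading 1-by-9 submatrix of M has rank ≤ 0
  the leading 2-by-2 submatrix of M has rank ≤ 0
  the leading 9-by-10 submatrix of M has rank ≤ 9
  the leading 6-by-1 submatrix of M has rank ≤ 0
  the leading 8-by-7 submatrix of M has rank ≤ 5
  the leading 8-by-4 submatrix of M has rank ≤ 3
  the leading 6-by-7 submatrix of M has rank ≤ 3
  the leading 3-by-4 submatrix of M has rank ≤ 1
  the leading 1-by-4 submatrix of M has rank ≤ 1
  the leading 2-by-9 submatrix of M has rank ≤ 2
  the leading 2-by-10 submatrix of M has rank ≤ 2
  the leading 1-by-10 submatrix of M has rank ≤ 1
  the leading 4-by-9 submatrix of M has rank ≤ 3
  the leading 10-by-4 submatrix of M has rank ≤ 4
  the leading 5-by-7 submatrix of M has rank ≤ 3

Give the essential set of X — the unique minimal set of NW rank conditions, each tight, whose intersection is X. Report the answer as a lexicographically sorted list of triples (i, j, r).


Reconstructing r_w from the 23 given conditions:

  R[1]: 0 | 0 | 0 | 0 | 0 | 0 | 0 | 0 | 0 | 1
  R[2]: 0 | 0 | 0 | 0 | 0 | 0 | 0 | 0 | 1 | 2
  R[3]: 0 | 1 | 1 | 1 | 1 | 1 | 1 | 1 | 2 | 3
  R[4]: 0 | 1 | 2 | 2 | 2 | 2 | 2 | 2 | 3 | 4
  R[5]: 0 | 1 | 2 | 2 | 3 | 3 | 3 | 3 | 4 | 5
  R[6]: 0 | 1 | 2 | 2 | 3 | 3 | 3 | 4 | 5 | 6
  R[7]: 0 | 1 | 2 | 3 | 4 | 4 | 4 | 5 | 6 | 7
  R[8]: 0 | 1 | 2 | 3 | 4 | 5 | 5 | 6 | 7 | 8
  R[9]: 0 | 1 | 2 | 3 | 4 | 5 | 6 | 7 | 8 | 9
  R[10]: 1 | 2 | 3 | 4 | 5 | 6 | 7 | 8 | 9 | 10

second differences of R give the permutation w = (10, 9, 2, 3, 5, 8, 4, 6, 7, 1).

|D(w)|=28, |Ess(w)|=5:

[(1, 9, 0), (2, 8, 0), (6, 4, 2), (6, 7, 3), (9, 1, 0)]


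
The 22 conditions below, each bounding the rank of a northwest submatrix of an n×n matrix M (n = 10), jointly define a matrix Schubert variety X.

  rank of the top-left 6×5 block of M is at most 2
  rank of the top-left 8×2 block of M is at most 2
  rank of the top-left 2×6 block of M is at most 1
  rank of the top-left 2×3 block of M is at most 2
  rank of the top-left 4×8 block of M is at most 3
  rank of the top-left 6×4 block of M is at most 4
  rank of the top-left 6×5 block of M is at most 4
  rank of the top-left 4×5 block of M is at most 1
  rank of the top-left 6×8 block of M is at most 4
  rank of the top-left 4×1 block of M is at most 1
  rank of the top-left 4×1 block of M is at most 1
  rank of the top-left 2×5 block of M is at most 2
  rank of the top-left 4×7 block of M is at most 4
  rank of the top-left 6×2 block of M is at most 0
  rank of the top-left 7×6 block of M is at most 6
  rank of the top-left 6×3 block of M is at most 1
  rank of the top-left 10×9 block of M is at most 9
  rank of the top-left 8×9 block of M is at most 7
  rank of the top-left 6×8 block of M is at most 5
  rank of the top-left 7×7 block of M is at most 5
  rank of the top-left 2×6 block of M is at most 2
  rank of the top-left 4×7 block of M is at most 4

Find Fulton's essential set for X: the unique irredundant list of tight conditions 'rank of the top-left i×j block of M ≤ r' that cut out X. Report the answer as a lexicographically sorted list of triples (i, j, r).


Recovering R(i,j) via the rank-extension bound from the 22 conditions:

  i=1: 0 0 1 1 1 1 1 1 1 1
  i=2: 0 0 1 1 1 1 2 2 2 2
  i=3: 0 0 1 1 1 2 3 3 3 3
  i=4: 0 0 1 1 1 2 3 3 4 4
  i=5: 0 0 1 2 2 3 4 4 5 5
  i=6: 0 0 1 2 2 3 4 4 5 6
  i=7: 1 1 2 3 3 4 5 5 6 7
  i=8: 1 2 3 4 4 5 6 6 7 8
  i=9: 1 2 3 4 5 6 7 7 8 9
  i=10: 1 2 3 4 5 6 7 8 9 10

so w = (3, 7, 6, 9, 4, 10, 1, 2, 5, 8).

Rothe diagram D(w) (22 cells), 6 SE-corners (essential conditions):

[(2, 6, 1), (4, 5, 1), (4, 8, 3), (6, 2, 0), (6, 5, 2), (6, 8, 4)]


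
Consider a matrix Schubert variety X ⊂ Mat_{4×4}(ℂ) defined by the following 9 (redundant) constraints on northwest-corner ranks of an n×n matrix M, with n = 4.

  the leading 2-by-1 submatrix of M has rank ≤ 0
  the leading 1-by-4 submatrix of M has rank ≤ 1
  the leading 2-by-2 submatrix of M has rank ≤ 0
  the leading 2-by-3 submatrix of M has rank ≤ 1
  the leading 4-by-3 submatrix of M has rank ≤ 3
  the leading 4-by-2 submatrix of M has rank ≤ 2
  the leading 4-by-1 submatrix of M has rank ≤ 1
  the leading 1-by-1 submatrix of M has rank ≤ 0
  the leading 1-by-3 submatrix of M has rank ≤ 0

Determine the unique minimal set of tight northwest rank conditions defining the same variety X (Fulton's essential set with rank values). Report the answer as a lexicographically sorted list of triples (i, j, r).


Recovering R(i,j) via the rank-extension bound from the 9 conditions:

  i=1: 0  0  0  1
  i=2: 0  0  1  2
  i=3: 1  1  2  3
  i=4: 1  2  3  4

giving w = (4, 3, 1, 2) via Δ²R.

Rothe diagram D(w) (5 cells), 2 SE-corners (essential conditions):

[(1, 3, 0), (2, 2, 0)]


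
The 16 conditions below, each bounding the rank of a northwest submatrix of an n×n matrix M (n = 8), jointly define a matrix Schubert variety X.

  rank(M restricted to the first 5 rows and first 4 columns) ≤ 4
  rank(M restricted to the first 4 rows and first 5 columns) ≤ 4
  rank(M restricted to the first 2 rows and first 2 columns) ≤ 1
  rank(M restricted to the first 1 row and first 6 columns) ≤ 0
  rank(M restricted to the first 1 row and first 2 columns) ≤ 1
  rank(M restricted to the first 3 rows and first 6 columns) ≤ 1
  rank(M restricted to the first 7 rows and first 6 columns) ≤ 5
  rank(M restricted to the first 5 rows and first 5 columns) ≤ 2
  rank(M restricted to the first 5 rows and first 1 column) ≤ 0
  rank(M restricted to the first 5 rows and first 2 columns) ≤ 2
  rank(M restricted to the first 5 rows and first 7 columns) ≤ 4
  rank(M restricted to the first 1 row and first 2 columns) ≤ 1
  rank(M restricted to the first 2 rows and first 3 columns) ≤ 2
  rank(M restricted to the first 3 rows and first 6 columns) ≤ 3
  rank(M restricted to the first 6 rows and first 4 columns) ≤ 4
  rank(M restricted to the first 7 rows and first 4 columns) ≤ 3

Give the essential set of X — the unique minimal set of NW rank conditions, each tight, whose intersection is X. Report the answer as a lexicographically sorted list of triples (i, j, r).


Reconstructing r_w from the 16 given conditions:

  i=1: 0  0  0  0  0  0  1  1
  i=2: 0  1  1  1  1  1  2  2
  i=3: 0  1  1  1  1  1  2  3
  i=4: 0  1  2  2  2  2  3  4
  i=5: 0  1  2  2  2  3  4  5
  i=6: 1  2  3  3  3  4  5  6
  i=7: 1  2  3  3  4  5  6  7
  i=8: 1  2  3  4  5  6  7  8

giving w = (7, 2, 8, 3, 6, 1, 5, 4) via Δ²R.

ℓ(w)=17; the 5 essential cells (i,j,r):

[(1, 6, 0), (3, 6, 1), (5, 1, 0), (5, 5, 2), (7, 4, 3)]


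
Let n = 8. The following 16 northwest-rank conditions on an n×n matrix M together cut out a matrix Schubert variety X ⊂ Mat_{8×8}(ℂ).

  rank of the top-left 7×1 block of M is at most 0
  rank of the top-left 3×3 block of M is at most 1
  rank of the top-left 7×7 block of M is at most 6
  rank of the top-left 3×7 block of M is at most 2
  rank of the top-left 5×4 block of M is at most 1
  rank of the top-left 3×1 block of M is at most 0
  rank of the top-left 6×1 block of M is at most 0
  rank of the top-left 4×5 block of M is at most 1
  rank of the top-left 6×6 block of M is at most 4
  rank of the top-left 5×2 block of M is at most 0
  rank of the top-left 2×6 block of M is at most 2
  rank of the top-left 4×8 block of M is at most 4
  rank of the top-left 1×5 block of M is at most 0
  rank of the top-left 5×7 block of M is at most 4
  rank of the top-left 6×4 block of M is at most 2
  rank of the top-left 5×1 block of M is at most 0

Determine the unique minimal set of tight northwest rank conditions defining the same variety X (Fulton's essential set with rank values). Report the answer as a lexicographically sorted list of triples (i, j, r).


Reconstructing r_w from the 16 given conditions:

  row 1: 0, 0, 0, 0, 0, 1, 1, 1
  row 2: 0, 0, 1, 1, 1, 2, 2, 2
  row 3: 0, 0, 1, 1, 1, 2, 2, 3
  row 4: 0, 0, 1, 1, 1, 2, 3, 4
  row 5: 0, 0, 1, 1, 2, 3, 4, 5
  row 6: 0, 1, 2, 2, 3, 4, 5, 6
  row 7: 0, 1, 2, 3, 4, 5, 6, 7
  row 8: 1, 2, 3, 4, 5, 6, 7, 8

hence w(1..8) = (6, 3, 8, 7, 5, 2, 4, 1).

6 SE-corners of the 21-cell Rothe diagram give Ess(w):

[(1, 5, 0), (3, 7, 2), (4, 5, 1), (5, 2, 0), (5, 4, 1), (7, 1, 0)]


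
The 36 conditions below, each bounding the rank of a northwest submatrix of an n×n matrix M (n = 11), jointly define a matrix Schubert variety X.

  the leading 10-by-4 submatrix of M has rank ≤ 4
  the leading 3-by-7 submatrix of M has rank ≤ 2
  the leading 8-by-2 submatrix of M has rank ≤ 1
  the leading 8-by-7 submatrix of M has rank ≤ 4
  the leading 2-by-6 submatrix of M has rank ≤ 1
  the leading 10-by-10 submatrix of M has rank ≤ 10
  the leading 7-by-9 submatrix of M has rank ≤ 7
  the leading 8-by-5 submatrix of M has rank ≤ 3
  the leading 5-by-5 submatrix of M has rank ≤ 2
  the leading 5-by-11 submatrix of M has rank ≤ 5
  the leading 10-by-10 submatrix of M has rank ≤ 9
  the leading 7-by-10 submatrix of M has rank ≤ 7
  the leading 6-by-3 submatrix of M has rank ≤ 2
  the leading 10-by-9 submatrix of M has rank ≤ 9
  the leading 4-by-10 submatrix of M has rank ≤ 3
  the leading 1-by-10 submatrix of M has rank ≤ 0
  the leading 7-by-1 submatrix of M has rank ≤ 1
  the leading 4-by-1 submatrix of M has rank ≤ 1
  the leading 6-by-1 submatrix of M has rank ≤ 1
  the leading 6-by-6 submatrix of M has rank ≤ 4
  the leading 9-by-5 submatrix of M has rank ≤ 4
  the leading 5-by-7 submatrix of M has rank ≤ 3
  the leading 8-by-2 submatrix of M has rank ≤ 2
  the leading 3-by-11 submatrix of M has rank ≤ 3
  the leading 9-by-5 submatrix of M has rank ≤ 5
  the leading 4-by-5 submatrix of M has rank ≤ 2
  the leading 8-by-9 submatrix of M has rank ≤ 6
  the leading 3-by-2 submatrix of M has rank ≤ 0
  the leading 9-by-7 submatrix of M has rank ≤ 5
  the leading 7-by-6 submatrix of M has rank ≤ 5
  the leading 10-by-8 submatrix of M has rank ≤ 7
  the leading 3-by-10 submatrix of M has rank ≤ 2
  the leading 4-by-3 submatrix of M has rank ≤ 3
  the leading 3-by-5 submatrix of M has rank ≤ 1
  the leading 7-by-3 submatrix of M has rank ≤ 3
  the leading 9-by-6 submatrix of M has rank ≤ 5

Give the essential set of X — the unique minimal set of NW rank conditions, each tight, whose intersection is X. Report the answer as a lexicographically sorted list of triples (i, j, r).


Recovering R(i,j) via the rank-extension bound from the 36 conditions:

  row 1: 0  0  0  0  0  0  0  0  0  0  1
  row 2: 0  0  1  1  1  1  1  1  1  1  2
  row 3: 0  0  1  1  1  2  2  2  2  2  3
  row 4: 1  1  2  2  2  3  3  3  3  3  4
  row 5: 1  1  2  2  2  3  3  4  4  4  5
  row 6: 1  1  2  3  3  4  4  5  5  5  6
  row 7: 1  1  2  3  3  4  4  5  6  6  7
  row 8: 1  1  2  3  3  4  4  5  6  7  8
  row 9: 1  2  3  4  4  5  5  6  7  8  9
  row 10: 1  2  3  4  5  6  6  7  8  9  10
  row 11: 1  2  3  4  5  6  7  8  9  10  11

second differences of R give the permutation w = (11, 3, 6, 1, 8, 4, 9, 10, 2, 5, 7).

Fulton essential set (8 of the 27 Rothe cells):

[(1, 10, 0), (3, 2, 0), (3, 5, 1), (5, 5, 2), (5, 7, 3), (8, 2, 1), (8, 5, 3), (8, 7, 4)]


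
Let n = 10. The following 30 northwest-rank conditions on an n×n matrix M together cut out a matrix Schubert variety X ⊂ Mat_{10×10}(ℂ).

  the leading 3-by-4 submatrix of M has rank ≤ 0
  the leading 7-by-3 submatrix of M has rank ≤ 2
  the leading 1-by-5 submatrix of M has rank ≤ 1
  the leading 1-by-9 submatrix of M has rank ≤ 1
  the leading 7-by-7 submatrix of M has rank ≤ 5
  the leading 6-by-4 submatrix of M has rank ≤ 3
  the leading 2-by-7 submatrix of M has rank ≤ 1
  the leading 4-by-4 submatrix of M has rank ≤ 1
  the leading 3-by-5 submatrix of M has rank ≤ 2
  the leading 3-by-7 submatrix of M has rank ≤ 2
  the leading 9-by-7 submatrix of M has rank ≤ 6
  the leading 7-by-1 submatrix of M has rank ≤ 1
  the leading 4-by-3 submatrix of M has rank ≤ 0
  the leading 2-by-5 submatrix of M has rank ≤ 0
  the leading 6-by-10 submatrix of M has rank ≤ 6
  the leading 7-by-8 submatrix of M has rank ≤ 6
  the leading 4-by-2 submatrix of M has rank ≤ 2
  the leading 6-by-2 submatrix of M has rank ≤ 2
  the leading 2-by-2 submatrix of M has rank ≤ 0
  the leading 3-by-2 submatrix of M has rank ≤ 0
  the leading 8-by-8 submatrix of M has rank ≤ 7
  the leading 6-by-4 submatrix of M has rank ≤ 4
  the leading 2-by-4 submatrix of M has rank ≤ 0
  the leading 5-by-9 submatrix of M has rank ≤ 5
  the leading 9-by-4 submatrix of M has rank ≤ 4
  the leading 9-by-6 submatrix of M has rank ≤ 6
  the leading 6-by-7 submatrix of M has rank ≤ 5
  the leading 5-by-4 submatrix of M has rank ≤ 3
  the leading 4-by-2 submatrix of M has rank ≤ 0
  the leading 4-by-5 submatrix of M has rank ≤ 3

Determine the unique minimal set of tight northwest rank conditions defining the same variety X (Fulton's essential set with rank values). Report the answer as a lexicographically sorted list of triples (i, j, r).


Recovering R(i,j) via the rank-extension bound from the 30 conditions:

  i=1: 0 | 0 | 0 | 0 | 0 | 1 | 1 | 1 | 1 | 1
  i=2: 0 | 0 | 0 | 0 | 0 | 1 | 1 | 2 | 2 | 2
  i=3: 0 | 0 | 0 | 0 | 1 | 2 | 2 | 3 | 3 | 3
  i=4: 0 | 0 | 0 | 1 | 2 | 3 | 3 | 4 | 4 | 4
  i=5: 1 | 1 | 1 | 2 | 3 | 4 | 4 | 5 | 5 | 5
  i=6: 1 | 2 | 2 | 3 | 4 | 5 | 5 | 6 | 6 | 6
  i=7: 1 | 2 | 2 | 3 | 4 | 5 | 5 | 6 | 7 | 7
  i=8: 1 | 2 | 3 | 4 | 5 | 6 | 6 | 7 | 8 | 8
  i=9: 1 | 2 | 3 | 4 | 5 | 6 | 6 | 7 | 8 | 9
  i=10: 1 | 2 | 3 | 4 | 5 | 6 | 7 | 8 | 9 | 10

the unique w with this rank table is (6, 8, 5, 4, 1, 2, 9, 3, 10, 7).

Fulton essential set (7 of the 21 Rothe cells):

[(2, 5, 0), (2, 7, 1), (3, 4, 0), (4, 3, 0), (7, 3, 2), (7, 7, 5), (9, 7, 6)]


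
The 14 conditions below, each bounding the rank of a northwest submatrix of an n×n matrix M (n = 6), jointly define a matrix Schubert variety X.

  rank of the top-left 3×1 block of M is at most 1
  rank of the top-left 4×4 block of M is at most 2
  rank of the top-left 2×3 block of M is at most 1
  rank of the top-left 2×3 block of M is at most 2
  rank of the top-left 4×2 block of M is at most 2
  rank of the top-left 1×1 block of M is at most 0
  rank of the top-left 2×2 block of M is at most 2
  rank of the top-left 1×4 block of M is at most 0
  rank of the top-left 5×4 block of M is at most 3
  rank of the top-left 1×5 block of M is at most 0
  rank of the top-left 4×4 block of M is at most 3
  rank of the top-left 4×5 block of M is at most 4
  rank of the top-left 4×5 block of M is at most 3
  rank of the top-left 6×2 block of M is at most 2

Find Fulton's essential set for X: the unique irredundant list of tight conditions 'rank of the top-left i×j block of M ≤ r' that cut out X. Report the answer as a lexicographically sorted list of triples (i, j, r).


Recovering R(i,j) via the rank-extension bound from the 14 conditions:

  row 1: 0 0 0 0 0 1
  row 2: 1 1 1 1 1 2
  row 3: 1 2 2 2 2 3
  row 4: 1 2 2 2 3 4
  row 5: 1 2 3 3 4 5
  row 6: 1 2 3 4 5 6

second differences of R give the permutation w = (6, 1, 2, 5, 3, 4).

|D(w)|=7, |Ess(w)|=2:

[(1, 5, 0), (4, 4, 2)]


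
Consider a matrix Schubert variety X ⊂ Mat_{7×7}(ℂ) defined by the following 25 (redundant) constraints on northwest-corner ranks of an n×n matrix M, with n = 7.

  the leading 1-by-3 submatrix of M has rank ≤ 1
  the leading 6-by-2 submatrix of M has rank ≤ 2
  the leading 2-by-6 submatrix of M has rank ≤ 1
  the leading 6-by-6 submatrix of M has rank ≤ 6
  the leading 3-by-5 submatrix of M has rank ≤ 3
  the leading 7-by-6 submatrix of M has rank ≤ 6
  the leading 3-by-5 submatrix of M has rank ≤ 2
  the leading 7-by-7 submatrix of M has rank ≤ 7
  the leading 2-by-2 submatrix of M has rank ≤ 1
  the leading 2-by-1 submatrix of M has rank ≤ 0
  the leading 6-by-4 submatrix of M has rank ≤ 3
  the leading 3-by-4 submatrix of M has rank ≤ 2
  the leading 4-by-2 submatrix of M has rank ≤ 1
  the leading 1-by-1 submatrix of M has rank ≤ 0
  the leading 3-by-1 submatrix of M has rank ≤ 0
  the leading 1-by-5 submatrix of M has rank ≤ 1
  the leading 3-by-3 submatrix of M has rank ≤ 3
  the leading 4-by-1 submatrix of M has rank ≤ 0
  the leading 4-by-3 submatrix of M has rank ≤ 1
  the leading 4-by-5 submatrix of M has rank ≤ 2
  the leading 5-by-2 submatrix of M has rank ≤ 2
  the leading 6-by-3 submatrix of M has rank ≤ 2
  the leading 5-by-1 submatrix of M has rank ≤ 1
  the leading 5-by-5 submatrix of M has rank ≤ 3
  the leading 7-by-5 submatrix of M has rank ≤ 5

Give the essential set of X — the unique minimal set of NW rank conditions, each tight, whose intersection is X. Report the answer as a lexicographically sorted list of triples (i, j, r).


Computing R[i][j] = min implied NW-rank bound (n=7, 25 conditions):

  0 1 1 1 1 1 1
  0 1 1 1 1 1 2
  0 1 1 2 2 2 3
  0 1 1 2 2 3 4
  1 2 2 3 3 4 5
  1 2 2 3 4 5 6
  1 2 3 4 5 6 7

second differences of R give the permutation w = (2, 7, 4, 6, 1, 5, 3).

D(w) has 12 cells with 5 SE-corners; essential set:

[(2, 6, 1), (4, 1, 0), (4, 3, 1), (4, 5, 2), (6, 3, 2)]


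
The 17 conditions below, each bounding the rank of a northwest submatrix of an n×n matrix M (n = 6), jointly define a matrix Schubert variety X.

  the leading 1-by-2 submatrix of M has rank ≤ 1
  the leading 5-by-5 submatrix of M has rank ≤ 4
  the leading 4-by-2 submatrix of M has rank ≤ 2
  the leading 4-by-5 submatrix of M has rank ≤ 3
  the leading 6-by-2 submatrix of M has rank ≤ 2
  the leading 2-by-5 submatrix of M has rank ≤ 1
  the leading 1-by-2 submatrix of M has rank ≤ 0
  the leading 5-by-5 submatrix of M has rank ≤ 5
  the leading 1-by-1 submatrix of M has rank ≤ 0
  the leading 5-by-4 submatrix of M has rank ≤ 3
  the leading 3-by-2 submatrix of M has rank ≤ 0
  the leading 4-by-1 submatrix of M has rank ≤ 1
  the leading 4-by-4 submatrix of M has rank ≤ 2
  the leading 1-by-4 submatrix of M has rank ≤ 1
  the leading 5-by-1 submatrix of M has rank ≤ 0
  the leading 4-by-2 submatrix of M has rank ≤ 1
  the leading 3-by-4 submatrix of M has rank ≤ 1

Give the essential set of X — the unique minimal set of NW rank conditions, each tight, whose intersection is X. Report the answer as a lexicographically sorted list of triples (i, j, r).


Recovering R(i,j) via the rank-extension bound from the 17 conditions:

  row 1: 0  0  1  1  1  1
  row 2: 0  0  1  1  1  2
  row 3: 0  0  1  1  2  3
  row 4: 0  1  2  2  3  4
  row 5: 0  1  2  3  4  5
  row 6: 1  2  3  4  5  6

giving w = (3, 6, 5, 2, 4, 1) via Δ²R.

ℓ(w)=11; the 4 essential cells (i,j,r):

[(2, 5, 1), (3, 2, 0), (3, 4, 1), (5, 1, 0)]


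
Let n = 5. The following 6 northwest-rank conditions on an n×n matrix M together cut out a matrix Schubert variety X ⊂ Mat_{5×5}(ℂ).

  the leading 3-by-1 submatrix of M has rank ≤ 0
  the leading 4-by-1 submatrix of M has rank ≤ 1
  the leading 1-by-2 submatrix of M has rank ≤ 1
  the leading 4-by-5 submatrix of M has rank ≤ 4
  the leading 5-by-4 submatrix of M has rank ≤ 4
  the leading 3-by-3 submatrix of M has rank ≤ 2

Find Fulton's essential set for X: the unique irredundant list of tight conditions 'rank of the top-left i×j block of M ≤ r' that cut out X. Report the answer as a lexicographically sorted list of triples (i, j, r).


Propagating the 6 rank bounds to every northwest block:

  row 1: 0 1 1 1 1
  row 2: 0 1 2 2 2
  row 3: 0 1 2 3 3
  row 4: 1 2 3 4 4
  row 5: 1 2 3 4 5

so w = (2, 3, 4, 1, 5).

|D(w)|=3, |Ess(w)|=1:

[(3, 1, 0)]


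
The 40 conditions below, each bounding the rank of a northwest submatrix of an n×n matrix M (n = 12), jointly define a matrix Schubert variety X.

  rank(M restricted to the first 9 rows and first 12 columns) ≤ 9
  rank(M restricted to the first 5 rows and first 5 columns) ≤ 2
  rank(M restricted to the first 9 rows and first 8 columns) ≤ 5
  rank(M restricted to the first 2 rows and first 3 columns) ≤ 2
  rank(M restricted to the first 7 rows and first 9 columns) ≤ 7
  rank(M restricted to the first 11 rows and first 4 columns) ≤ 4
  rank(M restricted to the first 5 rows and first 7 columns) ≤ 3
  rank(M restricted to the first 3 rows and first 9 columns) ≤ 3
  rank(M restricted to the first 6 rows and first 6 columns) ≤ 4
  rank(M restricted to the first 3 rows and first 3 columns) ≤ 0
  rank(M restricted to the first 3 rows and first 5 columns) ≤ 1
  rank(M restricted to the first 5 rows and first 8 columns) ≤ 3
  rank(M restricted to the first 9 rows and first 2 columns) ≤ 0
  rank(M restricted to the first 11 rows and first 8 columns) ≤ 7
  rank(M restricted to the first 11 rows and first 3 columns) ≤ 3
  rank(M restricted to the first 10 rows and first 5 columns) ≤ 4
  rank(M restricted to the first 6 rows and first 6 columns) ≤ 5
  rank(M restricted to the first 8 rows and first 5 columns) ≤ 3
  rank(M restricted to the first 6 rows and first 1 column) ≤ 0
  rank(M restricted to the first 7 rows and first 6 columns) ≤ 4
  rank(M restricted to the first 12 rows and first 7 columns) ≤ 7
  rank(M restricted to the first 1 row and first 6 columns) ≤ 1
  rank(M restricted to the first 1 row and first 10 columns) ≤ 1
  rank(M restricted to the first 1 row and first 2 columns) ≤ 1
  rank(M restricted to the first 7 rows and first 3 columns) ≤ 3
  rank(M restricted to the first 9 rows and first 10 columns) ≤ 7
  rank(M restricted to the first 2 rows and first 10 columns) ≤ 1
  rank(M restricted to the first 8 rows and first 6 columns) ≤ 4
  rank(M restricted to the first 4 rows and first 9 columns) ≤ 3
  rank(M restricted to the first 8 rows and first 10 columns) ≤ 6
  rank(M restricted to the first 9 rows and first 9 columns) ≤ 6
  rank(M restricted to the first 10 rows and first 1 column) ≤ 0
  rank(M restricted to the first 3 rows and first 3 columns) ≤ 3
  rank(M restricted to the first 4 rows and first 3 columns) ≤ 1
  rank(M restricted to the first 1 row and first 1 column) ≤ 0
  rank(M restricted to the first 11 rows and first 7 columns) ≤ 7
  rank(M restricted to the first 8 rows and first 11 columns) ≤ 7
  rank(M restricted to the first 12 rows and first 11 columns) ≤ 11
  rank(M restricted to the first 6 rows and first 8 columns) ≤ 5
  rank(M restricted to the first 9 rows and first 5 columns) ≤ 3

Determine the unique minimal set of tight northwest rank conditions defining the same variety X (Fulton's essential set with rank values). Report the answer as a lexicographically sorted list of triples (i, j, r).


Computing R[i][j] = min implied NW-rank bound (n=12, 40 conditions):

  0, 0, 0, 1, 1, 1, 1, 1, 1, 1, 1, 1
  0, 0, 0, 1, 1, 1, 1, 1, 1, 1, 2, 2
  0, 0, 0, 1, 1, 2, 2, 2, 2, 2, 3, 3
  0, 0, 1, 2, 2, 3, 3, 3, 3, 3, 4, 4
  0, 0, 1, 2, 2, 3, 3, 3, 4, 4, 5, 5
  0, 0, 1, 2, 3, 4, 4, 4, 5, 5, 6, 6
  0, 0, 1, 2, 3, 4, 5, 5, 6, 6, 7, 7
  0, 0, 1, 2, 3, 4, 5, 5, 6, 6, 7, 8
  0, 0, 1, 2, 3, 4, 5, 5, 6, 7, 8, 9
  0, 1, 2, 3, 4, 5, 6, 6, 7, 8, 9, 10
  1, 2, 3, 4, 5, 6, 7, 7, 8, 9, 10, 11
  1, 2, 3, 4, 5, 6, 7, 8, 9, 10, 11, 12

the unique w with this rank table is (4, 11, 6, 3, 9, 5, 7, 12, 10, 2, 1, 8).

D(w) has 35 cells with 9 SE-corners; essential set:

[(2, 10, 1), (3, 3, 0), (3, 5, 1), (5, 5, 2), (5, 8, 3), (8, 10, 6), (9, 2, 0), (9, 8, 5), (10, 1, 0)]


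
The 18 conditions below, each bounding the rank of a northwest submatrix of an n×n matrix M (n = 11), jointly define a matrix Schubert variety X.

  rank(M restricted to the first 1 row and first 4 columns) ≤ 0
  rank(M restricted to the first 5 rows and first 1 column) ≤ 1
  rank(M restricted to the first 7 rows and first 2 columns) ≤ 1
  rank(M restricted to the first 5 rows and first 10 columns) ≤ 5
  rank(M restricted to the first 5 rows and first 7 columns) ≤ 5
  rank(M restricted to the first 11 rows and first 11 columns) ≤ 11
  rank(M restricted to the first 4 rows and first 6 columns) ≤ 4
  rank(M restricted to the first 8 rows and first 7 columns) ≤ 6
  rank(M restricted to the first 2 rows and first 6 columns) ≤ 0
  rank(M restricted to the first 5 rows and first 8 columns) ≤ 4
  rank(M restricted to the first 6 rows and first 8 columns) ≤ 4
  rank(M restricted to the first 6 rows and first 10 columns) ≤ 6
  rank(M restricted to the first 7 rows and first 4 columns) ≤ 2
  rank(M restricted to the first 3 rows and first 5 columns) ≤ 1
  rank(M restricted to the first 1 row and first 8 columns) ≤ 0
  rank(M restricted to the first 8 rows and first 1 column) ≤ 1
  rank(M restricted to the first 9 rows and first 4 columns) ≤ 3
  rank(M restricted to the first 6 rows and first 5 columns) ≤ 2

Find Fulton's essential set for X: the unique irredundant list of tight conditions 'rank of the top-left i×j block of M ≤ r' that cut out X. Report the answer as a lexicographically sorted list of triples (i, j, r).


Reconstructing r_w from the 18 given conditions:

  row 1: 0, 0, 0, 0, 0, 0, 0, 0, 1, 1, 1
  row 2: 0, 0, 0, 0, 0, 0, 1, 1, 2, 2, 2
  row 3: 1, 1, 1, 1, 1, 1, 2, 2, 3, 3, 3
  row 4: 1, 1, 2, 2, 2, 2, 3, 3, 4, 4, 4
  row 5: 1, 1, 2, 2, 2, 3, 4, 4, 5, 5, 5
  row 6: 1, 1, 2, 2, 2, 3, 4, 4, 5, 6, 6
  row 7: 1, 1, 2, 2, 3, 4, 5, 5, 6, 7, 7
  row 8: 1, 2, 3, 3, 4, 5, 6, 6, 7, 8, 8
  row 9: 1, 2, 3, 3, 4, 5, 6, 7, 8, 9, 9
  row 10: 1, 2, 3, 4, 5, 6, 7, 8, 9, 10, 10
  row 11: 1, 2, 3, 4, 5, 6, 7, 8, 9, 10, 11

reading off 1-entries of Δ²R: w = (9, 7, 1, 3, 6, 10, 5, 2, 8, 4, 11).

7 SE-corners of the 25-cell Rothe diagram give Ess(w):

[(1, 8, 0), (2, 6, 0), (6, 5, 2), (6, 8, 4), (7, 2, 1), (7, 4, 2), (9, 4, 3)]


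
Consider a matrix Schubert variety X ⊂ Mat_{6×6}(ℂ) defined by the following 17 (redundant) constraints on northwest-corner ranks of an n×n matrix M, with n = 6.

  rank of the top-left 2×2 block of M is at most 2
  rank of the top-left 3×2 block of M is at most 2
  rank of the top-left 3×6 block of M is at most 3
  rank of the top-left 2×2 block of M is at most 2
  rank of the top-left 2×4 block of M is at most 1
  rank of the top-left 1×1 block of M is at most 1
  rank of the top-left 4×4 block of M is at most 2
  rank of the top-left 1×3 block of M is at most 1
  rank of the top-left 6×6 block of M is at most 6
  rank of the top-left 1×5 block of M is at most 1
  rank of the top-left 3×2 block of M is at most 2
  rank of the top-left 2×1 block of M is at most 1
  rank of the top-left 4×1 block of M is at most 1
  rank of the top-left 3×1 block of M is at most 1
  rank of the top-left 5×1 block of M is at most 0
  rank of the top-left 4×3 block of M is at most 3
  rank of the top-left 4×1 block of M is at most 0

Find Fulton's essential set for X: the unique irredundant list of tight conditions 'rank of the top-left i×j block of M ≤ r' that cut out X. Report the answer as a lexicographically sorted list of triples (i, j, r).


The tightest implied rank at each (i,j), from the 17 conditions:

  0  1  1  1  1  1
  0  1  1  1  2  2
  0  1  2  2  3  3
  0  1  2  2  3  4
  0  1  2  3  4  5
  1  2  3  4  5  6

the unique w with this rank table is (2, 5, 3, 6, 4, 1).

Fulton essential set (3 of the 8 Rothe cells):

[(2, 4, 1), (4, 4, 2), (5, 1, 0)]


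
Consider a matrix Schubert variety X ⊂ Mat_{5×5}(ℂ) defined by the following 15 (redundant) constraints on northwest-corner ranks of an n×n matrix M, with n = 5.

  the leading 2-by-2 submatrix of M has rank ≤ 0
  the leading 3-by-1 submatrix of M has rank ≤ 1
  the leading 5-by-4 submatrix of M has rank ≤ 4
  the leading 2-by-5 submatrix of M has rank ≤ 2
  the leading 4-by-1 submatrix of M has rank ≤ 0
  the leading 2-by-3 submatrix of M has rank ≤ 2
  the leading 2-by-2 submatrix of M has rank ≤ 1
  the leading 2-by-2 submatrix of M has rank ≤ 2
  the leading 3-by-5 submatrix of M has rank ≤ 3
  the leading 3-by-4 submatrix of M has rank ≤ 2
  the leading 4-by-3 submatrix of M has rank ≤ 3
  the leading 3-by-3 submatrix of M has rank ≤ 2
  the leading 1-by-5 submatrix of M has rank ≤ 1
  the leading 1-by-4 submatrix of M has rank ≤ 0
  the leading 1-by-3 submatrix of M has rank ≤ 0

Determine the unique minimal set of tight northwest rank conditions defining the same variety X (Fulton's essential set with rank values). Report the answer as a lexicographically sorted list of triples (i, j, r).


Rank table r_w(5×5) implied by the 15 constraints:

  0 0 0 0 1
  0 0 1 1 2
  0 1 2 2 3
  0 1 2 3 4
  1 2 3 4 5

second differences of R give the permutation w = (5, 3, 2, 4, 1).

3 SE-corners of the 8-cell Rothe diagram give Ess(w):

[(1, 4, 0), (2, 2, 0), (4, 1, 0)]
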